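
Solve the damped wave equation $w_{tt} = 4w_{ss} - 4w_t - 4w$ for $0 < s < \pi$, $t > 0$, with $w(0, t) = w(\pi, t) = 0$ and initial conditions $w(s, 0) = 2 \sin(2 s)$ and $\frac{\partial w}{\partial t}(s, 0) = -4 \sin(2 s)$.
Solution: Substitute $w = e^{-2t}u$, i.e. $u = e^{2t}w$.
By the product rule, $w_t = e^{-2t}(u_t - 2u)$, $w_{tt} = e^{-2t}(u_{tt} - 4u_t + 4u)$, $w_{ss} = e^{-2t}u_{ss}$.
Substituting into the PDE and dividing by $e^{-2t}$: $u_{tt} - 4u_t + 4u = 4u_{ss} - 4(u_t - 2u) - 4u$.
The lower-order terms cancel, leaving the standard wave equation $u_{tt} = 4u_{ss}$.
Initial data for $u$: $u(s,0) = w(s,0) = 2 \sin(2 s)$; $u_t(s,0) = w_t(s,0) + 2w(s,0) = 0$. The boundary conditions carry over: $u(0,t) = u(\pi,t) = 0$.
Solve for $u$:
  Using separation of variables $u = X(s)T(t)$:
  Eigenfunctions: $\sin(ns)$, $n = 1, 2, 3, \ldots$
  General solution: $u(s, t) = \sum [A_n \cos(2n t) + B_n \sin(2n t)] \sin(ns)$
  From $u(s,0) = 2 \sin(2 s)$: $A_2=2$. From $u_t(s,0) = 0$: all $B_n = 0$.
Hence $u(s,t) = 2 \sin(2 s) \cos(4 t)$.
Transform back: $w(s,t) = e^{-2t}u(s,t)$.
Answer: $w(s, t) = 2 e^{-2 t} \sin(2 s) \cos(4 t)$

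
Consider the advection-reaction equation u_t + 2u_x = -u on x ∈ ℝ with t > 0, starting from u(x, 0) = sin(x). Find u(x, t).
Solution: Substitute u = exp(-t)w.
Then u_t = exp(-t)(w_t - w), u_x = exp(-t)w_x; substituting and dividing by exp(-t), the lower-order terms cancel: w_t + 2w_x = 0 (standard advection equation).
Data for w: w(x,0) = u(x,0) = sin(x).
By characteristics (dx/dt = 2), w(x,t) = f(x - 2t) with f = w(·, 0).
So w(x,t) = -sin(2t - x), and u(x,t) = exp(-t)w(x,t).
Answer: u(x, t) = -exp(-t)sin(2t - x)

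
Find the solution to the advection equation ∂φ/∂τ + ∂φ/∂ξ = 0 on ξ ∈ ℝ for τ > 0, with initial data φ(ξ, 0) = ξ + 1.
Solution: By characteristics (dξ/dτ = 1), φ(ξ,τ) = f(ξ - τ) with f = φ(·, 0).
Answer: φ(ξ, τ) = ξ - τ + 1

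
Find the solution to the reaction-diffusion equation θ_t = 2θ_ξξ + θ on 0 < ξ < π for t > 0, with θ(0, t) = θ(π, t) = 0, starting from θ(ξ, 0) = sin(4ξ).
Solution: Substitute θ = exp(t)u.
Then θ_t = exp(t)(u_t + u), θ_ξξ = exp(t)u_ξξ; substituting and dividing by exp(t), the lower-order terms cancel: u_t = 2u_ξξ (standard heat equation).
Data for u: u(ξ,0) = θ(ξ,0) = sin(4ξ). The boundary conditions carry over: u(0,t) = u(π,t) = 0.
Separating variables: u = Σ c_n exp(-2n²t) sin(nξ). From u(ξ,0) = sin(4ξ): c_4=1.
So u(ξ,t) = exp(-32t)sin(4ξ), and θ(ξ,t) = exp(t)u(ξ,t).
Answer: θ(ξ, t) = exp(-31t)sin(4ξ)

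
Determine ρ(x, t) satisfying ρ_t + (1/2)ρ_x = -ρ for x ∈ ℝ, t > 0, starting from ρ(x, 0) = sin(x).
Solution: Substitute ρ = exp(-t)u.
Then ρ_t = exp(-t)(u_t - u), ρ_x = exp(-t)u_x; substituting and dividing by exp(-t), the lower-order terms cancel: u_t + (1/2)u_x = 0 (standard advection equation).
Data for u: u(x,0) = ρ(x,0) = sin(x).
By characteristics (dx/dt = 1/2), u(x,t) = f(x - (1/2)t) with f = u(·, 0).
So u(x,t) = -sin(t/2 - x), and ρ(x,t) = exp(-t)u(x,t).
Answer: ρ(x, t) = -exp(-t)sin(t/2 - x)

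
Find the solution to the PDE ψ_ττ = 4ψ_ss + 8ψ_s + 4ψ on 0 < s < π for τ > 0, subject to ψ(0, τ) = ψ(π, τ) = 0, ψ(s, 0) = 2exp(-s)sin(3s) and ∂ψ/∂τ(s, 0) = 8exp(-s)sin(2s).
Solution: Substitute ψ = exp(-s)u.
Then ψ_s = exp(-s)(u_s - u), ψ_ss = exp(-s)(u_ss - 2u_s + u), ψ_ττ = exp(-s)u_ττ; substituting and dividing by exp(-s), the lower-order terms cancel: u_ττ = 4u_ss (standard wave equation).
Data for u: u(s,0) = exp(s)ψ(s,0) = 2sin(3s); u_τ(s,0) = exp(s)ψ_τ(s,0) = 8sin(2s). The boundary conditions carry over: u(0,τ) = u(π,τ) = 0.
Separating variables: u = Σ [A_n cos(ω_n τ) + B_n sin(ω_n τ)] sin(ns), ω_n = 2n. From ICs (B_n = velocity coefficient / ω_n): A_3=2, B_2=2.
So u(s,τ) = 2sin(2s)sin(4τ) + 2sin(3s)cos(6τ), and ψ(s,τ) = exp(-s)u(s,τ).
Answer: ψ(s, τ) = 2exp(-s)sin(2s)sin(4τ) + 2exp(-s)sin(3s)cos(6τ)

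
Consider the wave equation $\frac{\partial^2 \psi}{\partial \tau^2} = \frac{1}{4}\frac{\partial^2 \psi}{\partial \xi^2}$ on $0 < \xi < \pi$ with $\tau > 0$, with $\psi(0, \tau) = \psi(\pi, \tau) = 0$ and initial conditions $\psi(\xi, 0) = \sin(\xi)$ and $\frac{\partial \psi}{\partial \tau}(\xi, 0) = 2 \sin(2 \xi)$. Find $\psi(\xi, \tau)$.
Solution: Using separation of variables $\psi = X(\xi)T(\tau)$:
Eigenfunctions: $\sin(n\xi)$, $n = 1, 2, 3, \ldots$
General solution: $\psi(\xi, \tau) = \sum [A_n \cos(n \tau/2) + B_n \sin(n \tau/2)] \sin(n\xi)$
From $\psi(\xi,0) = \sin(\xi)$: $A_1=1$. From $\psi_{\tau}(\xi,0) = 2 \sin(2 \xi)$, using $\psi_{\tau}(\xi,0) = \sum \omega_n B_n \sin(n\xi)$ with $\omega_n = n/2$: $B_2 = 2/1 = 2$.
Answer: $\psi(\xi, \tau) = 2 \sin(\tau) \sin(2 \xi) + \sin(\xi) \cos(\tau/2)$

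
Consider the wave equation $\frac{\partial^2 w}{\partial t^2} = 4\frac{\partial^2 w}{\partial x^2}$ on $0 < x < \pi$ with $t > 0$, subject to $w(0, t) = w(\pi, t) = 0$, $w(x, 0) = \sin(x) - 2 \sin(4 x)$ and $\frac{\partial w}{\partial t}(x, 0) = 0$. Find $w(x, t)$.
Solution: Separating variables: $w = \sum [A_n \cos(\omega_n t) + B_n \sin(\omega_n t)] \sin(nx)$, $\omega_n = 2n$. From ICs: $A_1=1, A_4=-2$.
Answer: $w(x, t) = \sin(x) \cos(2 t) - 2 \sin(4 x) \cos(8 t)$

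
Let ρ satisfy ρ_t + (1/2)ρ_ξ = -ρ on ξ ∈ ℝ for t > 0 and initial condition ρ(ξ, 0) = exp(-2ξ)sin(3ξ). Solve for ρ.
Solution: Substitute ρ = exp(-2ξ)u, i.e. u = exp(2ξ)ρ.
By the product rule, ρ_ξ = exp(-2ξ)(u_ξ - 2u), ρ_t = exp(-2ξ)u_t.
Substituting into the PDE and dividing by exp(-2ξ): u_t + (1/2)(u_ξ - 2u) = -u.
The lower-order terms cancel, leaving the standard advection equation u_t + (1/2)u_ξ = 0.
Initial data for u: u(ξ,0) = exp(2ξ)ρ(ξ,0) = sin(3ξ).
Solve for u:
  By method of characteristics (waves move right with speed 1/2):
  Along characteristics ξ - (1/2)t = const, u is constant, so u(ξ,t) = f(ξ - (1/2)t) with f = u(·, 0).
Hence u(ξ,t) = -sin(3t/2 - 3ξ).
Transform back: ρ(ξ,t) = exp(-2ξ)u(ξ,t).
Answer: ρ(ξ, t) = -exp(-2ξ)sin(3t/2 - 3ξ)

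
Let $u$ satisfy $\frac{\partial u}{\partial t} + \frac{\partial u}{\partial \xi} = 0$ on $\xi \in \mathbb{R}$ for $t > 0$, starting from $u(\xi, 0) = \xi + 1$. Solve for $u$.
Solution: By characteristics ($d\xi/dt = 1$), $u(\xi,t) = f(\xi - t)$ with $f = u( \cdot , 0)$.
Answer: $u(\xi, t) = \xi -  t + 1$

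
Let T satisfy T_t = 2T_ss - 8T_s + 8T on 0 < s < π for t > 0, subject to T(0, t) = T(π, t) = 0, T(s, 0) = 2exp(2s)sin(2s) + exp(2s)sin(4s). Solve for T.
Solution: Substitute T = exp(2s)u, i.e. u = exp(-2s)T.
By the product rule, T_s = exp(2s)(u_s + 2u), T_ss = exp(2s)(u_ss + 4u_s + 4u), T_t = exp(2s)u_t.
Substituting into the PDE and dividing by exp(2s): u_t = 2(u_ss + 4u_s + 4u) - 8(u_s + 2u) + 8u.
The lower-order terms cancel, leaving the standard heat equation u_t = 2u_ss.
Initial data for u: u(s,0) = exp(-2s)T(s,0) = 2sin(2s) + sin(4s). The boundary conditions carry over: u(0,t) = u(π,t) = 0.
Solve for u:
  Using separation of variables u = X(s)G(t):
  Eigenfunctions: sin(ns), n = 1, 2, 3, ...
  General solution: u(s, t) = Σ c_n sin(ns) exp(-2n² t)
  Matching u(s,0) = 2sin(2s) + sin(4s) term by term: c_2=2, c_4=1.
Hence u(s,t) = 2exp(-8t)sin(2s) + exp(-32t)sin(4s).
Transform back: T(s,t) = exp(2s)u(s,t).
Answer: T(s, t) = 2exp(2s)exp(-8t)sin(2s) + exp(2s)exp(-32t)sin(4s)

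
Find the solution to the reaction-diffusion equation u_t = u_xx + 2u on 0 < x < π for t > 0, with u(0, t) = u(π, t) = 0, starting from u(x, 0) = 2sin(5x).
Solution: Substitute u = exp(2t)w, i.e. w = exp(-2t)u.
By the product rule, u_t = exp(2t)(w_t + 2w), u_xx = exp(2t)w_xx.
Substituting into the PDE and dividing by exp(2t): w_t + 2w = w_xx + 2w.
The lower-order terms cancel, leaving the standard heat equation w_t = w_xx.
Initial data for w: w(x,0) = u(x,0) = 2sin(5x). The boundary conditions carry over: w(0,t) = w(π,t) = 0.
Solve for w:
  Using separation of variables w = X(x)T(t):
  Eigenfunctions: sin(nx), n = 1, 2, 3, ...
  General solution: w(x, t) = Σ c_n sin(nx) exp(-n² t)
  Matching w(x,0) = 2sin(5x) term by term: c_5=2.
Hence w(x,t) = 2exp(-25t)sin(5x).
Transform back: u(x,t) = exp(2t)w(x,t).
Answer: u(x, t) = 2exp(-23t)sin(5x)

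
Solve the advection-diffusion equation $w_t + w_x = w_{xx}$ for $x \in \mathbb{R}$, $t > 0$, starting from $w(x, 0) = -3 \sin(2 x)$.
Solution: Moving frame: $\eta = x - t$, $\sigma = t$, $w = u(\eta,\sigma)$, so $w_t = u_{\sigma} - u_{\eta}$ and $w_{xx} = u_{\eta\eta}$.
Hence $w_t + w_x = u_{\sigma}$ and the PDE becomes the heat equation $u_{\sigma} = u_{\eta\eta}$ on $\eta \in \mathbb{R}$.
Initial data: $u(\eta,0) = w(\eta,0) = -3 \sin(2 \eta)$. Each mode $\sin(n\eta)$ decays as $e^{-n^2\sigma}$ on $\mathbb{R}$, so $u(\eta,\sigma) = \sum c_n e^{-n^2\sigma} \sin(n\eta)$ with $c_2=-3$: $u(\eta,\sigma) = -3 e^{-4 \sigma} \sin(2 \eta)$.
Substituting back: $w(x,t) = u(x - t, t)$.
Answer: $w(x, t) = 3 e^{-4 t} \sin(2 t - 2 x)$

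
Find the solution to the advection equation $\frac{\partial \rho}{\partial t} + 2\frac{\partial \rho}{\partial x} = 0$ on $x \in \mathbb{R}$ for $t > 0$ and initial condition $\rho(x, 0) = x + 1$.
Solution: By method of characteristics (waves move right with speed 2):
Along characteristics $x - 2t =$ const, $\rho$ is constant, so $\rho(x,t) = f(x - 2t)$ with $f = \rho( \cdot , 0)$.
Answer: $\rho(x, t) = -2 t + x + 1$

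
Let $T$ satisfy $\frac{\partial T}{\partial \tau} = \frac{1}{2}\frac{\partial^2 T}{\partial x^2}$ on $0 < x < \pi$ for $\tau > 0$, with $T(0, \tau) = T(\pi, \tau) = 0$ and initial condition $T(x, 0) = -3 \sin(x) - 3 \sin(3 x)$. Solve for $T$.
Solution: Using separation of variables $T = X(x)G(\tau)$:
Eigenfunctions: $\sin(nx)$, $n = 1, 2, 3, \ldots$
General solution: $T(x, \tau) = \sum c_n \sin(nx) e^{-n^2 \tau/2}$
Matching $T(x,0) = -3 \sin(x) - 3 \sin(3 x)$ term by term: $c_1=-3, c_3=-3$.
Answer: $T(x, \tau) = -3 e^{-\tau/2} \sin(x) - 3 e^{-9 \tau/2} \sin(3 x)$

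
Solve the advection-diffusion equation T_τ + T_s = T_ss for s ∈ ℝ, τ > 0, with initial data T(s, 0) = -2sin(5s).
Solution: Change to a moving frame: let η = s - τ, σ = τ and write T(s,τ) = u(η,σ).
By the chain rule T_τ = u_σ - u_η, T_s = u_η, T_ss = u_ηη.
Then T_τ + T_s = u_σ: the advection term cancels and the PDE becomes the heat equation u_σ = u_ηη on η ∈ ℝ.
Initial data: u(η,0) = T(η,0) = -2sin(5η).
On η ∈ ℝ each mode satisfies (sin(nη))″ = -n² sin(nη), so exp(-n²σ) sin(nη) solves the heat equation; by superposition u(η,σ) = Σ c_n exp(-n²σ) sin(nη).
Reading off the coefficients: c_5=-2, so u(η,σ) = -2exp(-25σ)sin(5η).
Substituting back η = s - τ, σ = τ: T(s,τ) = u(s - τ, τ).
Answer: T(s, τ) = -2exp(-25τ)sin(5s - 5τ)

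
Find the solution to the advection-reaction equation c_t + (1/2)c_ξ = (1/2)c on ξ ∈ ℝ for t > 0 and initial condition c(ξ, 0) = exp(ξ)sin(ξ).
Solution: Substitute c = exp(ξ)u.
Then c_ξ = exp(ξ)(u_ξ + u), c_t = exp(ξ)u_t; substituting and dividing by exp(ξ), the lower-order terms cancel: u_t + (1/2)u_ξ = 0 (standard advection equation).
Data for u: u(ξ,0) = exp(-ξ)c(ξ,0) = sin(ξ).
By characteristics (dξ/dt = 1/2), u(ξ,t) = f(ξ - (1/2)t) with f = u(·, 0).
So u(ξ,t) = -sin(t/2 - ξ), and c(ξ,t) = exp(ξ)u(ξ,t).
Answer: c(ξ, t) = -exp(ξ)sin(t/2 - ξ)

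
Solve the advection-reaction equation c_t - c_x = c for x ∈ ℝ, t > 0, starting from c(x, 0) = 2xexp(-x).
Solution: Substitute c = exp(-x)u, i.e. u = exp(x)c.
By the product rule, c_x = exp(-x)(u_x - u), c_t = exp(-x)u_t.
Substituting into the PDE and dividing by exp(-x): u_t - (u_x - u) = u.
The lower-order terms cancel, leaving the standard advection equation u_t - u_x = 0.
Initial data for u: u(x,0) = exp(x)c(x,0) = 2x.
Solve for u:
  By method of characteristics (waves move left with speed 1):
  Along characteristics x + t = const, u is constant, so u(x,t) = f(x + t) with f = u(·, 0).
Hence u(x,t) = 2t + 2x.
Transform back: c(x,t) = exp(-x)u(x,t).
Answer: c(x, t) = 2texp(-x) + 2xexp(-x)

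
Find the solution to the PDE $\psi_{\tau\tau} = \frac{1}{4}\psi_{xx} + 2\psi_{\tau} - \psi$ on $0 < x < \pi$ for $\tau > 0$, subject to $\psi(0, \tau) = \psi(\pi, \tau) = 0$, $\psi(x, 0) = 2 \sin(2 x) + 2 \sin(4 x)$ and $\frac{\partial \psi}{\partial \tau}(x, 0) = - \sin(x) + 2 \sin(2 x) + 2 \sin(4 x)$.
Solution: Substitute $\psi = e^{\tau}u$.
Then $\psi_{\tau} = e^{\tau}(u_{\tau} + u)$, $\psi_{\tau\tau} = e^{\tau}(u_{\tau\tau} + 2u_{\tau} + u)$, $\psi_{xx} = e^{\tau}u_{xx}$; substituting and dividing by $e^{\tau}$, the lower-order terms cancel: $u_{\tau\tau} = \frac{1}{4}u_{xx}$ (standard wave equation).
Data for $u$: $u(x,0) = \psi(x,0) = 2 \sin(2 x) + 2 \sin(4 x)$; $u_{\tau}(x,0) = \psi_{\tau}(x,0) - \psi(x,0) = - \sin(x)$. The boundary conditions carry over: $u(0,\tau) = u(\pi,\tau) = 0$.
Separating variables: $u = \sum [A_n \cos(\omega_n \tau) + B_n \sin(\omega_n \tau)] \sin(nx)$, $\omega_n = n/2$. From ICs ($B_n$ = velocity coefficient / $\omega_n$): $A_2=2, A_4=2, B_1=-2$.
So $u(x,\tau) = -2 \sin(x) \sin(\tau/2) + 2 \sin(2 x) \cos(\tau) + 2 \sin(4 x) \cos(2 \tau)$, and $\psi(x,\tau) = e^{\tau}u(x,\tau)$.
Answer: $\psi(x, \tau) = -2 e^{\tau} \sin(\tau/2) \sin(x) + 2 e^{\tau} \sin(2 x) \cos(\tau) + 2 e^{\tau} \sin(4 x) \cos(2 \tau)$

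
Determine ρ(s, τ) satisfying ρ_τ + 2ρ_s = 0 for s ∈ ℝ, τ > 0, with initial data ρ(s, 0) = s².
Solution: By method of characteristics (waves move right with speed 2):
Along characteristics s - 2τ = const, ρ is constant, so ρ(s,τ) = f(s - 2τ) with f = ρ(·, 0).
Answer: ρ(s, τ) = s² - 4sτ + 4τ²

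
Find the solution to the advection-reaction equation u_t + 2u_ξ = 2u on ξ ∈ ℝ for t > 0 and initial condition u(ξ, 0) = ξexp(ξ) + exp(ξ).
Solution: Substitute u = exp(ξ)w, i.e. w = exp(-ξ)u.
By the product rule, u_ξ = exp(ξ)(w_ξ + w), u_t = exp(ξ)w_t.
Substituting into the PDE and dividing by exp(ξ): w_t + 2(w_ξ + w) = 2w.
The lower-order terms cancel, leaving the standard advection equation w_t + 2w_ξ = 0.
Initial data for w: w(ξ,0) = exp(-ξ)u(ξ,0) = ξ + 1.
Solve for w:
  By method of characteristics (waves move right with speed 2):
  Along characteristics ξ - 2t = const, w is constant, so w(ξ,t) = f(ξ - 2t) with f = w(·, 0).
Hence w(ξ,t) = -2t + ξ + 1.
Transform back: u(ξ,t) = exp(ξ)w(ξ,t).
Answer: u(ξ, t) = -2texp(ξ) + ξexp(ξ) + exp(ξ)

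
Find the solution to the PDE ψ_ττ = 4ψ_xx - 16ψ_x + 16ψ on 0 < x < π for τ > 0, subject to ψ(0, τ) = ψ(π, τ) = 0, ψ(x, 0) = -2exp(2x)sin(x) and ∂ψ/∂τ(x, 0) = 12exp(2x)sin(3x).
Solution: Substitute ψ = exp(2x)u.
Then ψ_x = exp(2x)(u_x + 2u), ψ_xx = exp(2x)(u_xx + 4u_x + 4u), ψ_ττ = exp(2x)u_ττ; substituting and dividing by exp(2x), the lower-order terms cancel: u_ττ = 4u_xx (standard wave equation).
Data for u: u(x,0) = exp(-2x)ψ(x,0) = -2sin(x); u_τ(x,0) = exp(-2x)ψ_τ(x,0) = 12sin(3x). The boundary conditions carry over: u(0,τ) = u(π,τ) = 0.
Separating variables: u = Σ [A_n cos(ω_n τ) + B_n sin(ω_n τ)] sin(nx), ω_n = 2n. From ICs (B_n = velocity coefficient / ω_n): A_1=-2, B_3=2.
So u(x,τ) = -2sin(x)cos(2τ) + 2sin(3x)sin(6τ), and ψ(x,τ) = exp(2x)u(x,τ).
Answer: ψ(x, τ) = -2exp(2x)sin(x)cos(2τ) + 2exp(2x)sin(3x)sin(6τ)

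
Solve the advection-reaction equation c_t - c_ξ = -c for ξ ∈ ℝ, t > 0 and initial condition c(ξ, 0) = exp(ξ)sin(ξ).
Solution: Substitute c = exp(ξ)u, i.e. u = exp(-ξ)c.
By the product rule, c_ξ = exp(ξ)(u_ξ + u), c_t = exp(ξ)u_t.
Substituting into the PDE and dividing by exp(ξ): u_t - (u_ξ + u) = -u.
The lower-order terms cancel, leaving the standard advection equation u_t - u_ξ = 0.
Initial data for u: u(ξ,0) = exp(-ξ)c(ξ,0) = sin(ξ).
Solve for u:
  By method of characteristics (waves move left with speed 1):
  Along characteristics ξ + t = const, u is constant, so u(ξ,t) = f(ξ + t) with f = u(·, 0).
Hence u(ξ,t) = sin(t + ξ).
Transform back: c(ξ,t) = exp(ξ)u(ξ,t).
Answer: c(ξ, t) = exp(ξ)sin(t + ξ)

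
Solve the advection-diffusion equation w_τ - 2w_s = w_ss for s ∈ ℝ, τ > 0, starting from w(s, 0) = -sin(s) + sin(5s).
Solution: Moving frame: η = s + 2τ, σ = τ, w = u(η,σ), so w_τ = u_σ + 2u_η and w_ss = u_ηη.
Hence w_τ - 2w_s = u_σ and the PDE becomes the heat equation u_σ = u_ηη on η ∈ ℝ.
Initial data: u(η,0) = w(η,0) = -sin(η) + sin(5η). Each mode sin(nη) decays as exp(-n²σ) on ℝ, so u(η,σ) = Σ c_n exp(-n²σ) sin(nη) with c_1=-1, c_5=1: u(η,σ) = -exp(-σ)sin(η) + exp(-25σ)sin(5η).
Substituting back: w(s,τ) = u(s + 2τ, τ).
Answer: w(s, τ) = -exp(-τ)sin(s + 2τ) + exp(-25τ)sin(5s + 10τ)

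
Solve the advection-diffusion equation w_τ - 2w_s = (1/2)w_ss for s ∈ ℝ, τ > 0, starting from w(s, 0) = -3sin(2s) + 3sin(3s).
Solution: Change to a moving frame: let η = s + 2τ, σ = τ and write w(s,τ) = u(η,σ).
By the chain rule w_τ = u_σ + 2u_η, w_s = u_η, w_ss = u_ηη.
Then w_τ - 2w_s = u_σ: the advection term cancels and the PDE becomes the heat equation u_σ = (1/2)u_ηη on η ∈ ℝ.
Initial data: u(η,0) = w(η,0) = -3sin(2η) + 3sin(3η).
On η ∈ ℝ each mode satisfies (sin(nη))″ = -n² sin(nη), so exp(-n²σ/2) sin(nη) solves the heat equation; by superposition u(η,σ) = Σ c_n exp(-n²σ/2) sin(nη).
Reading off the coefficients: c_2=-3, c_3=3, so u(η,σ) = -3exp(-2σ)sin(2η) + 3exp(-9σ/2)sin(3η).
Substituting back η = s + 2τ, σ = τ: w(s,τ) = u(s + 2τ, τ).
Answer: w(s, τ) = -3exp(-2τ)sin(2s + 4τ) + 3exp(-9τ/2)sin(3s + 6τ)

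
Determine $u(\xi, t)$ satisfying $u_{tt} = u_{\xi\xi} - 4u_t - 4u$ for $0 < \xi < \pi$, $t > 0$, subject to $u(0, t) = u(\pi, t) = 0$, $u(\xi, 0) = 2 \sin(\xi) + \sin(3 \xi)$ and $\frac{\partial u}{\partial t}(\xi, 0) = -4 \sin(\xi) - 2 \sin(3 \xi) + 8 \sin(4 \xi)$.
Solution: Substitute $u = e^{-2t}w$, i.e. $w = e^{2t}u$.
By the product rule, $u_t = e^{-2t}(w_t - 2w)$, $u_{tt} = e^{-2t}(w_{tt} - 4w_t + 4w)$, $u_{\xi\xi} = e^{-2t}w_{\xi\xi}$.
Substituting into the PDE and dividing by $e^{-2t}$: $w_{tt} - 4w_t + 4w = w_{\xi\xi} - 4(w_t - 2w) - 4w$.
The lower-order terms cancel, leaving the standard wave equation $w_{tt} = w_{\xi\xi}$.
Initial data for $w$: $w(\xi,0) = u(\xi,0) = 2 \sin(\xi) + \sin(3 \xi)$; $w_t(\xi,0) = u_t(\xi,0) + 2u(\xi,0) = 8 \sin(4 \xi)$. The boundary conditions carry over: $w(0,t) = w(\pi,t) = 0$.
Solve for $w$:
  Using separation of variables $w = X(\xi)T(t)$:
  Eigenfunctions: $\sin(n\xi)$, $n = 1, 2, 3, \ldots$
  General solution: $w(\xi, t) = \sum [A_n \cos(n t) + B_n \sin(n t)] \sin(n\xi)$
  From $w(\xi,0) = 2 \sin(\xi) + \sin(3 \xi)$: $A_1=2, A_3=1$. From $w_t(\xi,0) = 8 \sin(4 \xi)$, using $w_t(\xi,0) = \sum \omega_n B_n \sin(n\xi)$ with $\omega_n = n$: $B_4 = 8/4 = 2$.
Hence $w(\xi,t) = 2 \sin(4 t) \sin(4 \xi) + 2 \sin(\xi) \cos(t) + \sin(3 \xi) \cos(3 t)$.
Transform back: $u(\xi,t) = e^{-2t}w(\xi,t)$.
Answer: $u(\xi, t) = 2 e^{-2 t} \sin(\xi) \cos(t) + e^{-2 t} \sin(3 \xi) \cos(3 t) + 2 e^{-2 t} \sin(4 \xi) \sin(4 t)$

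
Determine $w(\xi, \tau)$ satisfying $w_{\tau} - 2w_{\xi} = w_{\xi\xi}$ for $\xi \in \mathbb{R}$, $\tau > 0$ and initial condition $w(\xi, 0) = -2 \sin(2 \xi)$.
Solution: Change to a moving frame: let $\eta = \xi + 2\tau$, $\sigma = \tau$ and write $w(\xi,\tau) = u(\eta,\sigma)$.
By the chain rule $w_{\tau} = u_{\sigma} + 2u_{\eta}$, $w_{\xi} = u_{\eta}$, $w_{\xi\xi} = u_{\eta\eta}$.
Then $w_{\tau} - 2w_{\xi} = u_{\sigma}$: the advection term cancels and the PDE becomes the heat equation $u_{\sigma} = u_{\eta\eta}$ on $\eta \in \mathbb{R}$.
Initial data: $u(\eta,0) = w(\eta,0) = -2 \sin(2 \eta)$.
On $\eta \in \mathbb{R}$ each mode satisfies $(\sin(n\eta))'' = -n^2 \sin(n\eta)$, so $e^{-n^2\sigma} \sin(n\eta)$ solves the heat equation; by superposition $u(\eta,\sigma) = \sum c_n e^{-n^2\sigma} \sin(n\eta)$.
Reading off the coefficients: $c_2=-2$, so $u(\eta,\sigma) = -2 e^{-4 \sigma} \sin(2 \eta)$.
Substituting back $\eta = \xi + 2\tau$, $\sigma = \tau$: $w(\xi,\tau) = u(\xi + 2\tau, \tau)$.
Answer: $w(\xi, \tau) = -2 e^{-4 \tau} \sin(4 \tau + 2 \xi)$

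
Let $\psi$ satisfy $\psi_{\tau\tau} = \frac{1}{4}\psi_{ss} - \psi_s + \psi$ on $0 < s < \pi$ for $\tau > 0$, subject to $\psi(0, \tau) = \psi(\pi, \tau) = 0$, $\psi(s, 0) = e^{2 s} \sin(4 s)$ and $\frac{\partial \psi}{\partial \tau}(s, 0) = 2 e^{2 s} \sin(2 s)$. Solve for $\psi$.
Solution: Substitute $\psi = e^{2s}u$.
Then $\psi_s = e^{2s}(u_s + 2u)$, $\psi_{ss} = e^{2s}(u_{ss} + 4u_s + 4u)$, $\psi_{\tau\tau} = e^{2s}u_{\tau\tau}$; substituting and dividing by $e^{2s}$, the lower-order terms cancel: $u_{\tau\tau} = \frac{1}{4}u_{ss}$ (standard wave equation).
Data for $u$: $u(s,0) = e^{-2s}\psi(s,0) = \sin(4 s)$; $u_{\tau}(s,0) = e^{-2s}\psi_{\tau}(s,0) = 2 \sin(2 s)$. The boundary conditions carry over: $u(0,\tau) = u(\pi,\tau) = 0$.
Separating variables: $u = \sum [A_n \cos(\omega_n \tau) + B_n \sin(\omega_n \tau)] \sin(ns)$, $\omega_n = n/2$. From ICs ($B_n$ = velocity coefficient / $\omega_n$): $A_4=1, B_2=2$.
So $u(s,\tau) = 2 \sin(2 s) \sin(\tau) + \sin(4 s) \cos(2 \tau)$, and $\psi(s,\tau) = e^{2s}u(s,\tau)$.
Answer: $\psi(s, \tau) = 2 e^{2 s} \sin(\tau) \sin(2 s) + e^{2 s} \sin(4 s) \cos(2 \tau)$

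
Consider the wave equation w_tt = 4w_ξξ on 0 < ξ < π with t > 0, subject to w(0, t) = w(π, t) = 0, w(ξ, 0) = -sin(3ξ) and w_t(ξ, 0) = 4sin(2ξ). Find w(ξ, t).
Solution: Using separation of variables w = X(ξ)T(t):
Eigenfunctions: sin(nξ), n = 1, 2, 3, ...
General solution: w(ξ, t) = Σ [A_n cos(2n t) + B_n sin(2n t)] sin(nξ)
From w(ξ,0) = -sin(3ξ): A_3=-1. From w_t(ξ,0) = 4sin(2ξ), using w_t(ξ,0) = Σ ω_n B_n sin(nξ) with ω_n = 2n: B_2 = 4/4 = 1.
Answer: w(ξ, t) = sin(4t)sin(2ξ) - sin(3ξ)cos(6t)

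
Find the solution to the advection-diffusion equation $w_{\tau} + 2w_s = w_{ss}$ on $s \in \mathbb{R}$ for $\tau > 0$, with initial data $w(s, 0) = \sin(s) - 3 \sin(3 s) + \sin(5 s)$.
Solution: Change to a moving frame: let $\eta = s - 2\tau$, $\sigma = \tau$ and write $w(s,\tau) = u(\eta,\sigma)$.
By the chain rule $w_{\tau} = u_{\sigma} - 2u_{\eta}$, $w_s = u_{\eta}$, $w_{ss} = u_{\eta\eta}$.
Then $w_{\tau} + 2w_s = u_{\sigma}$: the advection term cancels and the PDE becomes the heat equation $u_{\sigma} = u_{\eta\eta}$ on $\eta \in \mathbb{R}$.
Initial data: $u(\eta,0) = w(\eta,0) = \sin(\eta) - 3 \sin(3 \eta) + \sin(5 \eta)$.
On $\eta \in \mathbb{R}$ each mode satisfies $(\sin(n\eta))'' = -n^2 \sin(n\eta)$, so $e^{-n^2\sigma} \sin(n\eta)$ solves the heat equation; by superposition $u(\eta,\sigma) = \sum c_n e^{-n^2\sigma} \sin(n\eta)$.
Reading off the coefficients: $c_1=1, c_3=-3, c_5=1$, so $u(\eta,\sigma) = e^{-\sigma} \sin(\eta) - 3 e^{-9 \sigma} \sin(3 \eta) + e^{-25 \sigma} \sin(5 \eta)$.
Substituting back $\eta = s - 2\tau$, $\sigma = \tau$: $w(s,\tau) = u(s - 2\tau, \tau)$.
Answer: $w(s, \tau) = - e^{-\tau} \sin(2 \tau - s) + 3 e^{-9 \tau} \sin(6 \tau - 3 s) -  e^{-25 \tau} \sin(10 \tau - 5 s)$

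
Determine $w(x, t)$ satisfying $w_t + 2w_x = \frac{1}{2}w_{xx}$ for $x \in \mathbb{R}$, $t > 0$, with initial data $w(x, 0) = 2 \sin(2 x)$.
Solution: Moving frame: $\eta = x - 2t$, $\sigma = t$, $w = u(\eta,\sigma)$, so $w_t = u_{\sigma} - 2u_{\eta}$ and $w_{xx} = u_{\eta\eta}$.
Hence $w_t + 2w_x = u_{\sigma}$ and the PDE becomes the heat equation $u_{\sigma} = \frac{1}{2}u_{\eta\eta}$ on $\eta \in \mathbb{R}$.
Initial data: $u(\eta,0) = w(\eta,0) = 2 \sin(2 \eta)$. Each mode $\sin(n\eta)$ decays as $e^{-n^2\sigma/2}$ on $\mathbb{R}$, so $u(\eta,\sigma) = \sum c_n e^{-n^2\sigma/2} \sin(n\eta)$ with $c_2=2$: $u(\eta,\sigma) = 2 e^{-2 \sigma} \sin(2 \eta)$.
Substituting back: $w(x,t) = u(x - 2t, t)$.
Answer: $w(x, t) = -2 e^{-2 t} \sin(4 t - 2 x)$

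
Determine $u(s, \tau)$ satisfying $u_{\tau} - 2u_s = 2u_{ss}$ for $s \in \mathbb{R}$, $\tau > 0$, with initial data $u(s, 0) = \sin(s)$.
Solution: Moving frame: $\eta = s + 2\tau$, $\sigma = \tau$, $u = w(\eta,\sigma)$, so $u_{\tau} = w_{\sigma} + 2w_{\eta}$ and $u_{ss} = w_{\eta\eta}$.
Hence $u_{\tau} - 2u_s = w_{\sigma}$ and the PDE becomes the heat equation $w_{\sigma} = 2w_{\eta\eta}$ on $\eta \in \mathbb{R}$.
Initial data: $w(\eta,0) = u(\eta,0) = \sin(\eta)$. Each mode $\sin(n\eta)$ decays as $e^{-2n^2\sigma}$ on $\mathbb{R}$, so $w(\eta,\sigma) = \sum c_n e^{-2n^2\sigma} \sin(n\eta)$ with $c_1=1$: $w(\eta,\sigma) = e^{-2 \sigma} \sin(\eta)$.
Substituting back: $u(s,\tau) = w(s + 2\tau, \tau)$.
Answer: $u(s, \tau) = e^{-2 \tau} \sin(2 \tau + s)$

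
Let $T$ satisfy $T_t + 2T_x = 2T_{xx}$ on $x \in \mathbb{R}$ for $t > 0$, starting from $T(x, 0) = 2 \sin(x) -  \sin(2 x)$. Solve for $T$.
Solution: Change to a moving frame: let $\eta = x - 2t$, $\sigma = t$ and write $T(x,t) = u(\eta,\sigma)$.
By the chain rule $T_t = u_{\sigma} - 2u_{\eta}$, $T_x = u_{\eta}$, $T_{xx} = u_{\eta\eta}$.
Then $T_t + 2T_x = u_{\sigma}$: the advection term cancels and the PDE becomes the heat equation $u_{\sigma} = 2u_{\eta\eta}$ on $\eta \in \mathbb{R}$.
Initial data: $u(\eta,0) = T(\eta,0) = 2 \sin(\eta) - \sin(2 \eta)$.
On $\eta \in \mathbb{R}$ each mode satisfies $(\sin(n\eta))'' = -n^2 \sin(n\eta)$, so $e^{-2n^2\sigma} \sin(n\eta)$ solves the heat equation; by superposition $u(\eta,\sigma) = \sum c_n e^{-2n^2\sigma} \sin(n\eta)$.
Reading off the coefficients: $c_1=2, c_2=-1$, so $u(\eta,\sigma) = 2 e^{-2 \sigma} \sin(\eta) - e^{-8 \sigma} \sin(2 \eta)$.
Substituting back $\eta = x - 2t$, $\sigma = t$: $T(x,t) = u(x - 2t, t)$.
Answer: $T(x, t) = -2 e^{-2 t} \sin(2 t - x) + e^{-8 t} \sin(4 t - 2 x)$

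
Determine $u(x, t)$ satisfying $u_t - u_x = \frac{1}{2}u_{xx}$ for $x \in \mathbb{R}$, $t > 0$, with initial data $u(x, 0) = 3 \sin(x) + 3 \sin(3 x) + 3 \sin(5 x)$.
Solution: Change to a moving frame: let $\eta = x + t$, $\sigma = t$ and write $u(x,t) = w(\eta,\sigma)$.
By the chain rule $u_t = w_{\sigma} + w_{\eta}$, $u_x = w_{\eta}$, $u_{xx} = w_{\eta\eta}$.
Then $u_t - u_x = w_{\sigma}$: the advection term cancels and the PDE becomes the heat equation $w_{\sigma} = \frac{1}{2}w_{\eta\eta}$ on $\eta \in \mathbb{R}$.
Initial data: $w(\eta,0) = u(\eta,0) = 3 \sin(\eta) + 3 \sin(3 \eta) + 3 \sin(5 \eta)$.
On $\eta \in \mathbb{R}$ each mode satisfies $(\sin(n\eta))'' = -n^2 \sin(n\eta)$, so $e^{-n^2\sigma/2} \sin(n\eta)$ solves the heat equation; by superposition $w(\eta,\sigma) = \sum c_n e^{-n^2\sigma/2} \sin(n\eta)$.
Reading off the coefficients: $c_1=3, c_3=3, c_5=3$, so $w(\eta,\sigma) = 3 e^{-\sigma/2} \sin(\eta) + 3 e^{-9 \sigma/2} \sin(3 \eta) + 3 e^{-25 \sigma/2} \sin(5 \eta)$.
Substituting back $\eta = x + t$, $\sigma = t$: $u(x,t) = w(x + t, t)$.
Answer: $u(x, t) = 3 e^{-t/2} \sin(t + x) + 3 e^{-9 t/2} \sin(3 t + 3 x) + 3 e^{-25 t/2} \sin(5 t + 5 x)$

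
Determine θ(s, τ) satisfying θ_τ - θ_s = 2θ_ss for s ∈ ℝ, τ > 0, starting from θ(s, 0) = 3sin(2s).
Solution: Change to a moving frame: let η = s + τ, σ = τ and write θ(s,τ) = u(η,σ).
By the chain rule θ_τ = u_σ + u_η, θ_s = u_η, θ_ss = u_ηη.
Then θ_τ - θ_s = u_σ: the advection term cancels and the PDE becomes the heat equation u_σ = 2u_ηη on η ∈ ℝ.
Initial data: u(η,0) = θ(η,0) = 3sin(2η).
On η ∈ ℝ each mode satisfies (sin(nη))″ = -n² sin(nη), so exp(-2n²σ) sin(nη) solves the heat equation; by superposition u(η,σ) = Σ c_n exp(-2n²σ) sin(nη).
Reading off the coefficients: c_2=3, so u(η,σ) = 3exp(-8σ)sin(2η).
Substituting back η = s + τ, σ = τ: θ(s,τ) = u(s + τ, τ).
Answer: θ(s, τ) = 3exp(-8τ)sin(2s + 2τ)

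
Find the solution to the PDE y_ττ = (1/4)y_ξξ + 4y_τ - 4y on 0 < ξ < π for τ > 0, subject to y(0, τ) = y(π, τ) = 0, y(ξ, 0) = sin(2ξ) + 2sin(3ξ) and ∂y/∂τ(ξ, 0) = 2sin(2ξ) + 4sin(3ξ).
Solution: Substitute y = exp(2τ)u.
Then y_τ = exp(2τ)(u_τ + 2u), y_ττ = exp(2τ)(u_ττ + 4u_τ + 4u), y_ξξ = exp(2τ)u_ξξ; substituting and dividing by exp(2τ), the lower-order terms cancel: u_ττ = (1/4)u_ξξ (standard wave equation).
Data for u: u(ξ,0) = y(ξ,0) = sin(2ξ) + 2sin(3ξ); u_τ(ξ,0) = y_τ(ξ,0) - 2y(ξ,0) = 0. The boundary conditions carry over: u(0,τ) = u(π,τ) = 0.
Separating variables: u = Σ [A_n cos(ω_n τ) + B_n sin(ω_n τ)] sin(nξ), ω_n = n/2. From ICs: A_2=1, A_3=2.
So u(ξ,τ) = sin(2ξ)cos(τ) + 2sin(3ξ)cos(3τ/2), and y(ξ,τ) = exp(2τ)u(ξ,τ).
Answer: y(ξ, τ) = exp(2τ)sin(2ξ)cos(τ) + 2exp(2τ)sin(3ξ)cos(3τ/2)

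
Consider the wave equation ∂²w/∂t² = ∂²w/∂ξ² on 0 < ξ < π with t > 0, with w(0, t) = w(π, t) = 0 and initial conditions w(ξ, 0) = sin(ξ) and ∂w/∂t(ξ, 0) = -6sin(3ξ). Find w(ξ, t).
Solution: Using separation of variables w = X(ξ)T(t):
Eigenfunctions: sin(nξ), n = 1, 2, 3, ...
General solution: w(ξ, t) = Σ [A_n cos(n t) + B_n sin(n t)] sin(nξ)
From w(ξ,0) = sin(ξ): A_1=1. From w_t(ξ,0) = -6sin(3ξ), using w_t(ξ,0) = Σ ω_n B_n sin(nξ) with ω_n = n: B_3 = (-6)/3 = -2.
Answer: w(ξ, t) = -2sin(3t)sin(3ξ) + sin(ξ)cos(t)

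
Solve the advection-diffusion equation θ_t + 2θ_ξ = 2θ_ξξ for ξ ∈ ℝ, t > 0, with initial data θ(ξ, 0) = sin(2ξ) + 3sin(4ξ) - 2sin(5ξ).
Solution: Change to a moving frame: let η = ξ - 2t, σ = t and write θ(ξ,t) = u(η,σ).
By the chain rule θ_t = u_σ - 2u_η, θ_ξ = u_η, θ_ξξ = u_ηη.
Then θ_t + 2θ_ξ = u_σ: the advection term cancels and the PDE becomes the heat equation u_σ = 2u_ηη on η ∈ ℝ.
Initial data: u(η,0) = θ(η,0) = sin(2η) + 3sin(4η) - 2sin(5η).
On η ∈ ℝ each mode satisfies (sin(nη))″ = -n² sin(nη), so exp(-2n²σ) sin(nη) solves the heat equation; by superposition u(η,σ) = Σ c_n exp(-2n²σ) sin(nη).
Reading off the coefficients: c_2=1, c_4=3, c_5=-2, so u(η,σ) = exp(-8σ)sin(2η) + 3exp(-32σ)sin(4η) - 2exp(-50σ)sin(5η).
Substituting back η = ξ - 2t, σ = t: θ(ξ,t) = u(ξ - 2t, t).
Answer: θ(ξ, t) = -exp(-8t)sin(4t - 2ξ) - 3exp(-32t)sin(8t - 4ξ) + 2exp(-50t)sin(10t - 5ξ)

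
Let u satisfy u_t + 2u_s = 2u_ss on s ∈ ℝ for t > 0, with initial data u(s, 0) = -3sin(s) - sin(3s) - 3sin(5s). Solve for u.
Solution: Moving frame: η = s - 2t, σ = t, u = w(η,σ), so u_t = w_σ - 2w_η and u_ss = w_ηη.
Hence u_t + 2u_s = w_σ and the PDE becomes the heat equation w_σ = 2w_ηη on η ∈ ℝ.
Initial data: w(η,0) = u(η,0) = -3sin(η) - sin(3η) - 3sin(5η). Each mode sin(nη) decays as exp(-2n²σ) on ℝ, so w(η,σ) = Σ c_n exp(-2n²σ) sin(nη) with c_1=-3, c_3=-1, c_5=-3: w(η,σ) = -3exp(-2σ)sin(η) - exp(-18σ)sin(3η) - 3exp(-50σ)sin(5η).
Substituting back: u(s,t) = w(s - 2t, t).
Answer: u(s, t) = -3exp(-2t)sin(s - 2t) - exp(-18t)sin(3s - 6t) - 3exp(-50t)sin(5s - 10t)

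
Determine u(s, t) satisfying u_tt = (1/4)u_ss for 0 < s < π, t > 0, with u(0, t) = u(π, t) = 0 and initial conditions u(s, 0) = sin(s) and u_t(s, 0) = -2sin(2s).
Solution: Separating variables: u = Σ [A_n cos(ω_n t) + B_n sin(ω_n t)] sin(ns), ω_n = n/2. From ICs (B_n = velocity coefficient / ω_n): A_1=1, B_2=-2.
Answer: u(s, t) = sin(s)cos(t/2) - 2sin(2s)sin(t)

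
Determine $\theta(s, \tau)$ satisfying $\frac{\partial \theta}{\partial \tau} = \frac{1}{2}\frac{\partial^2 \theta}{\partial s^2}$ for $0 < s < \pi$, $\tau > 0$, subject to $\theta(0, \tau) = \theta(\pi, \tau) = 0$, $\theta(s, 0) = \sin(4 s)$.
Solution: Using separation of variables $\theta = X(s)G(\tau)$:
Eigenfunctions: $\sin(ns)$, $n = 1, 2, 3, \ldots$
General solution: $\theta(s, \tau) = \sum c_n \sin(ns) e^{-n^2 \tau/2}$
Matching $\theta(s,0) = \sin(4 s)$ term by term: $c_4=1$.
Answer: $\theta(s, \tau) = e^{-8 \tau} \sin(4 s)$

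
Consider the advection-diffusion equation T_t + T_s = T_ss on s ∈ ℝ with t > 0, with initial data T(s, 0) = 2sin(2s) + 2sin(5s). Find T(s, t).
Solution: Change to a moving frame: let η = s - t, σ = t and write T(s,t) = u(η,σ).
By the chain rule T_t = u_σ - u_η, T_s = u_η, T_ss = u_ηη.
Then T_t + T_s = u_σ: the advection term cancels and the PDE becomes the heat equation u_σ = u_ηη on η ∈ ℝ.
Initial data: u(η,0) = T(η,0) = 2sin(2η) + 2sin(5η).
On η ∈ ℝ each mode satisfies (sin(nη))″ = -n² sin(nη), so exp(-n²σ) sin(nη) solves the heat equation; by superposition u(η,σ) = Σ c_n exp(-n²σ) sin(nη).
Reading off the coefficients: c_2=2, c_5=2, so u(η,σ) = 2exp(-4σ)sin(2η) + 2exp(-25σ)sin(5η).
Substituting back η = s - t, σ = t: T(s,t) = u(s - t, t).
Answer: T(s, t) = 2exp(-4t)sin(2s - 2t) + 2exp(-25t)sin(5s - 5t)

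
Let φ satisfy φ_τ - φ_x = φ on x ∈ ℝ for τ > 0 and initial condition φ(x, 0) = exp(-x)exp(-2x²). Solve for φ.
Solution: Substitute φ = exp(-x)u, i.e. u = exp(x)φ.
By the product rule, φ_x = exp(-x)(u_x - u), φ_τ = exp(-x)u_τ.
Substituting into the PDE and dividing by exp(-x): u_τ - (u_x - u) = u.
The lower-order terms cancel, leaving the standard advection equation u_τ - u_x = 0.
Initial data for u: u(x,0) = exp(x)φ(x,0) = exp(-2x²).
Solve for u:
  By method of characteristics (waves move left with speed 1):
  Along characteristics x + τ = const, u is constant, so u(x,τ) = f(x + τ) with f = u(·, 0).
Hence u(x,τ) = exp(-2(x + τ)²).
Transform back: φ(x,τ) = exp(-x)u(x,τ).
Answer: φ(x, τ) = exp(-x)exp(-2(x + τ)²)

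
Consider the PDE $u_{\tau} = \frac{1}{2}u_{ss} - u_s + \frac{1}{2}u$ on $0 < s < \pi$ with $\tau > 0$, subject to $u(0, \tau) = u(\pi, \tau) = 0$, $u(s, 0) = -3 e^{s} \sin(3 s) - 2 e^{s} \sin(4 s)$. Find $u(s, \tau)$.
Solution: Substitute $u = e^{s}w$, i.e. $w = e^{-s}u$.
By the product rule, $u_s = e^{s}(w_s + w)$, $u_{ss} = e^{s}(w_{ss} + 2w_s + w)$, $u_{\tau} = e^{s}w_{\tau}$.
Substituting into the PDE and dividing by $e^{s}$: $w_{\tau} = \frac{1}{2}(w_{ss} + 2w_s + w) - (w_s + w) + \frac{1}{2}w$.
The lower-order terms cancel, leaving the standard heat equation $w_{\tau} = \frac{1}{2}w_{ss}$.
Initial data for $w$: $w(s,0) = e^{-s}u(s,0) = -3 \sin(3 s) - 2 \sin(4 s)$. The boundary conditions carry over: $w(0,\tau) = w(\pi,\tau) = 0$.
Solve for $w$:
  Using separation of variables $w = X(s)T(\tau)$:
  Eigenfunctions: $\sin(ns)$, $n = 1, 2, 3, \ldots$
  General solution: $w(s, \tau) = \sum c_n \sin(ns) e^{-n^2 \tau/2}$
  Matching $w(s,0) = -3 \sin(3 s) - 2 \sin(4 s)$ term by term: $c_3=-3, c_4=-2$.
Hence $w(s,\tau) = -2 e^{-8 \tau} \sin(4 s) - 3 e^{-9 \tau/2} \sin(3 s)$.
Transform back: $u(s,\tau) = e^{s}w(s,\tau)$.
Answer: $u(s, \tau) = -2 e^{-8 \tau} e^{s} \sin(4 s) - 3 e^{-9 \tau/2} e^{s} \sin(3 s)$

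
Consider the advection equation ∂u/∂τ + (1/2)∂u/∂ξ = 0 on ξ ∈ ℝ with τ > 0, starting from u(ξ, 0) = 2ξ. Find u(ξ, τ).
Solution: By characteristics (dξ/dτ = 1/2), u(ξ,τ) = f(ξ - (1/2)τ) with f = u(·, 0).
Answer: u(ξ, τ) = 2ξ - τ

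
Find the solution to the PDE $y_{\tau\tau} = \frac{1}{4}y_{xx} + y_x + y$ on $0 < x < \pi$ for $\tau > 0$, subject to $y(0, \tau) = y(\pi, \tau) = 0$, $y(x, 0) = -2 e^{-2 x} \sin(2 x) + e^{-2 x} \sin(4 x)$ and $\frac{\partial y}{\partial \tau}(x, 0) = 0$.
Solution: Substitute $y = e^{-2x}u$.
Then $y_x = e^{-2x}(u_x - 2u)$, $y_{xx} = e^{-2x}(u_{xx} - 4u_x + 4u)$, $y_{\tau\tau} = e^{-2x}u_{\tau\tau}$; substituting and dividing by $e^{-2x}$, the lower-order terms cancel: $u_{\tau\tau} = \frac{1}{4}u_{xx}$ (standard wave equation).
Data for $u$: $u(x,0) = e^{2x}y(x,0) = -2 \sin(2 x) + \sin(4 x)$; $u_{\tau}(x,0) = e^{2x}y_{\tau}(x,0) = 0$. The boundary conditions carry over: $u(0,\tau) = u(\pi,\tau) = 0$.
Separating variables: $u = \sum [A_n \cos(\omega_n \tau) + B_n \sin(\omega_n \tau)] \sin(nx)$, $\omega_n = n/2$. From ICs: $A_2=-2, A_4=1$.
So $u(x,\tau) = -2 \sin(2 x) \cos(\tau) + \sin(4 x) \cos(2 \tau)$, and $y(x,\tau) = e^{-2x}u(x,\tau)$.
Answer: $y(x, \tau) = -2 e^{-2 x} \sin(2 x) \cos(\tau) + e^{-2 x} \sin(4 x) \cos(2 \tau)$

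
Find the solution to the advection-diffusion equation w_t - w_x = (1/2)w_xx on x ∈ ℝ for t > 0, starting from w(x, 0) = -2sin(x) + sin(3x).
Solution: Change to a moving frame: let η = x + t, σ = t and write w(x,t) = u(η,σ).
By the chain rule w_t = u_σ + u_η, w_x = u_η, w_xx = u_ηη.
Then w_t - w_x = u_σ: the advection term cancels and the PDE becomes the heat equation u_σ = (1/2)u_ηη on η ∈ ℝ.
Initial data: u(η,0) = w(η,0) = -2sin(η) + sin(3η).
On η ∈ ℝ each mode satisfies (sin(nη))″ = -n² sin(nη), so exp(-n²σ/2) sin(nη) solves the heat equation; by superposition u(η,σ) = Σ c_n exp(-n²σ/2) sin(nη).
Reading off the coefficients: c_1=-2, c_3=1, so u(η,σ) = -2exp(-σ/2)sin(η) + exp(-9σ/2)sin(3η).
Substituting back η = x + t, σ = t: w(x,t) = u(x + t, t).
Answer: w(x, t) = -2exp(-t/2)sin(t + x) + exp(-9t/2)sin(3t + 3x)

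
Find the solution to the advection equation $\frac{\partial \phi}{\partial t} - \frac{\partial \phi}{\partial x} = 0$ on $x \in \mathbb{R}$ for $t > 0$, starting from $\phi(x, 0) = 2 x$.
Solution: By method of characteristics (waves move left with speed 1):
Along characteristics $x + t =$ const, $\phi$ is constant, so $\phi(x,t) = f(x + t)$ with $f = \phi( \cdot , 0)$.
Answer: $\phi(x, t) = 2 t + 2 x$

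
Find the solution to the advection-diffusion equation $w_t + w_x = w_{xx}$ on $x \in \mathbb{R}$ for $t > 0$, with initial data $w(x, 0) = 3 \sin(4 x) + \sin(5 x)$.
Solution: Change to a moving frame: let $\eta = x - t$, $\sigma = t$ and write $w(x,t) = u(\eta,\sigma)$.
By the chain rule $w_t = u_{\sigma} - u_{\eta}$, $w_x = u_{\eta}$, $w_{xx} = u_{\eta\eta}$.
Then $w_t + w_x = u_{\sigma}$: the advection term cancels and the PDE becomes the heat equation $u_{\sigma} = u_{\eta\eta}$ on $\eta \in \mathbb{R}$.
Initial data: $u(\eta,0) = w(\eta,0) = 3 \sin(4 \eta) + \sin(5 \eta)$.
On $\eta \in \mathbb{R}$ each mode satisfies $(\sin(n\eta))'' = -n^2 \sin(n\eta)$, so $e^{-n^2\sigma} \sin(n\eta)$ solves the heat equation; by superposition $u(\eta,\sigma) = \sum c_n e^{-n^2\sigma} \sin(n\eta)$.
Reading off the coefficients: $c_4=3, c_5=1$, so $u(\eta,\sigma) = 3 e^{-16 \sigma} \sin(4 \eta) + e^{-25 \sigma} \sin(5 \eta)$.
Substituting back $\eta = x - t$, $\sigma = t$: $w(x,t) = u(x - t, t)$.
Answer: $w(x, t) = -3 e^{-16 t} \sin(4 t - 4 x) -  e^{-25 t} \sin(5 t - 5 x)$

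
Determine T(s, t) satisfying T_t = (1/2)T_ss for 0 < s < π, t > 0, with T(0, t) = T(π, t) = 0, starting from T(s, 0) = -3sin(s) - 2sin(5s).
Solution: Using separation of variables T = X(s)G(t):
Eigenfunctions: sin(ns), n = 1, 2, 3, ...
General solution: T(s, t) = Σ c_n sin(ns) exp(-n² t/2)
Matching T(s,0) = -3sin(s) - 2sin(5s) term by term: c_1=-3, c_5=-2.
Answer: T(s, t) = -3exp(-t/2)sin(s) - 2exp(-25t/2)sin(5s)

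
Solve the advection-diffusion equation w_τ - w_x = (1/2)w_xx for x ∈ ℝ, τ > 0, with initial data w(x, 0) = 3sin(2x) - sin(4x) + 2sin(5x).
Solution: Moving frame: η = x + τ, σ = τ, w = u(η,σ), so w_τ = u_σ + u_η and w_xx = u_ηη.
Hence w_τ - w_x = u_σ and the PDE becomes the heat equation u_σ = (1/2)u_ηη on η ∈ ℝ.
Initial data: u(η,0) = w(η,0) = 3sin(2η) - sin(4η) + 2sin(5η). Each mode sin(nη) decays as exp(-n²σ/2) on ℝ, so u(η,σ) = Σ c_n exp(-n²σ/2) sin(nη) with c_2=3, c_4=-1, c_5=2: u(η,σ) = 3exp(-2σ)sin(2η) - exp(-8σ)sin(4η) + 2exp(-25σ/2)sin(5η).
Substituting back: w(x,τ) = u(x + τ, τ).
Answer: w(x, τ) = 3exp(-2τ)sin(2x + 2τ) - exp(-8τ)sin(4x + 4τ) + 2exp(-25τ/2)sin(5x + 5τ)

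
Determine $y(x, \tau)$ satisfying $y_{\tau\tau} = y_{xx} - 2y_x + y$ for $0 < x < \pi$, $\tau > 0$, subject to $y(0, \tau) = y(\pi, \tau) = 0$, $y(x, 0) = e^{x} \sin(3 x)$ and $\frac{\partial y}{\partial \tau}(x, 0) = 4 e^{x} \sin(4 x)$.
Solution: Substitute $y = e^{x}u$.
Then $y_x = e^{x}(u_x + u)$, $y_{xx} = e^{x}(u_{xx} + 2u_x + u)$, $y_{\tau\tau} = e^{x}u_{\tau\tau}$; substituting and dividing by $e^{x}$, the lower-order terms cancel: $u_{\tau\tau} = u_{xx}$ (standard wave equation).
Data for $u$: $u(x,0) = e^{-x}y(x,0) = \sin(3 x)$; $u_{\tau}(x,0) = e^{-x}y_{\tau}(x,0) = 4 \sin(4 x)$. The boundary conditions carry over: $u(0,\tau) = u(\pi,\tau) = 0$.
Separating variables: $u = \sum [A_n \cos(\omega_n \tau) + B_n \sin(\omega_n \tau)] \sin(nx)$, $\omega_n = n$. From ICs ($B_n$ = velocity coefficient / $\omega_n$): $A_3=1, B_4=1$.
So $u(x,\tau) = \sin(3 x) \cos(3 \tau) + \sin(4 x) \sin(4 \tau)$, and $y(x,\tau) = e^{x}u(x,\tau)$.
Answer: $y(x, \tau) = e^{x} \sin(4 \tau) \sin(4 x) + e^{x} \sin(3 x) \cos(3 \tau)$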